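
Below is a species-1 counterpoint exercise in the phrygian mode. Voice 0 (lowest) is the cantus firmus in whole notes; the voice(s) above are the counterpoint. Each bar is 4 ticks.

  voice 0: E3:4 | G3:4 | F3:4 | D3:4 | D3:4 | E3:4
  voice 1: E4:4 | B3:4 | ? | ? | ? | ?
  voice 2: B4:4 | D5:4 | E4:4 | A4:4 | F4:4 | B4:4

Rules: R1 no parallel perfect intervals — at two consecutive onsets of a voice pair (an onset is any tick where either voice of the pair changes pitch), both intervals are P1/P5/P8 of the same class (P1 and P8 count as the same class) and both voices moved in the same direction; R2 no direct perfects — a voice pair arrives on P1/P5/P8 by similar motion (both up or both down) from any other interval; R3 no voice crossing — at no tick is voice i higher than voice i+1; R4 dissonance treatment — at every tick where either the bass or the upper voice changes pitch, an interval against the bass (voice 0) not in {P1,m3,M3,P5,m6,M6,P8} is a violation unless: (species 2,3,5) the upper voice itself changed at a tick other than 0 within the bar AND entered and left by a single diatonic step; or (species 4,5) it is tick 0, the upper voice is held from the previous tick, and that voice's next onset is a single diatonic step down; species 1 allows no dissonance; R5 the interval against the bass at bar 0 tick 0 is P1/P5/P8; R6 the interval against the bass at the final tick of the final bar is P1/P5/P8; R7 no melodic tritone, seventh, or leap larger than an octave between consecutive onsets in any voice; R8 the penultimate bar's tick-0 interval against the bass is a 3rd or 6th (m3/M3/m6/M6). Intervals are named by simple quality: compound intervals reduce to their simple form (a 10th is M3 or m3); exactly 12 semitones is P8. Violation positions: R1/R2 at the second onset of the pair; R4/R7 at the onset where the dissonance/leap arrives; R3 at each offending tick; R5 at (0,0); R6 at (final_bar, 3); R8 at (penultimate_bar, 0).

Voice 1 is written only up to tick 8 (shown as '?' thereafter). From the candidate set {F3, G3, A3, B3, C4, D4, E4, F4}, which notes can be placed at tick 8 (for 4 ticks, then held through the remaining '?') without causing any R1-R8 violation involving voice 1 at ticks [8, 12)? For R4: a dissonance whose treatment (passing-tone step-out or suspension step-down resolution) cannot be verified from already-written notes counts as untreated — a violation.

{C4, D4}

F3: violates R2,R7
G3: violates R4
A3: violates R2
B3: violates R4
C4: legal
D4: legal
E4: violates R4
F4: violates R3,R7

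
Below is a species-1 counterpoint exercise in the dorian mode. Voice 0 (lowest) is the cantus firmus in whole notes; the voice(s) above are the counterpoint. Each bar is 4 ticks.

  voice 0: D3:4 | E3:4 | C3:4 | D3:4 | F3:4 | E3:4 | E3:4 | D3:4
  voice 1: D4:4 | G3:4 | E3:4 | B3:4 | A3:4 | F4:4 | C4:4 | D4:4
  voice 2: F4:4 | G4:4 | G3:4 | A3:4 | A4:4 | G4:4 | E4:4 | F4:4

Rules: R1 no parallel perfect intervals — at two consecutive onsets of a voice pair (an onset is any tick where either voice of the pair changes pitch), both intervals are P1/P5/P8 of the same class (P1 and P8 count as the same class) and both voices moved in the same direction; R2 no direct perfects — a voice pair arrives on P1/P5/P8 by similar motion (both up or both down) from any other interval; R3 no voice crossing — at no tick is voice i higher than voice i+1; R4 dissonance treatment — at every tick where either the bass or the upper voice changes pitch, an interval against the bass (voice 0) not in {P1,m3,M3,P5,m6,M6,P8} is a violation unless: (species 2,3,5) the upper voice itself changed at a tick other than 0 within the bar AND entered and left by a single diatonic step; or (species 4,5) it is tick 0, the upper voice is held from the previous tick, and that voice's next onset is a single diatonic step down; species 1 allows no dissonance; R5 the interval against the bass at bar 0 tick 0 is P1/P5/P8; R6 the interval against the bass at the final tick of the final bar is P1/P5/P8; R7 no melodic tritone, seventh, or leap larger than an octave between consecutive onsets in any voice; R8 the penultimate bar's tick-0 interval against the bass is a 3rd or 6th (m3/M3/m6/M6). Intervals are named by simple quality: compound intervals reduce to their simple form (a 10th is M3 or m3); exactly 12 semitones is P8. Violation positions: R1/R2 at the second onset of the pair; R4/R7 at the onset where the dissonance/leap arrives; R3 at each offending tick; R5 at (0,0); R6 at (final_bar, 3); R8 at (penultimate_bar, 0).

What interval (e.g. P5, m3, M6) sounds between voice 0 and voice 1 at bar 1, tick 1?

voice 0=E3 voice 1=G3 -> m3

m3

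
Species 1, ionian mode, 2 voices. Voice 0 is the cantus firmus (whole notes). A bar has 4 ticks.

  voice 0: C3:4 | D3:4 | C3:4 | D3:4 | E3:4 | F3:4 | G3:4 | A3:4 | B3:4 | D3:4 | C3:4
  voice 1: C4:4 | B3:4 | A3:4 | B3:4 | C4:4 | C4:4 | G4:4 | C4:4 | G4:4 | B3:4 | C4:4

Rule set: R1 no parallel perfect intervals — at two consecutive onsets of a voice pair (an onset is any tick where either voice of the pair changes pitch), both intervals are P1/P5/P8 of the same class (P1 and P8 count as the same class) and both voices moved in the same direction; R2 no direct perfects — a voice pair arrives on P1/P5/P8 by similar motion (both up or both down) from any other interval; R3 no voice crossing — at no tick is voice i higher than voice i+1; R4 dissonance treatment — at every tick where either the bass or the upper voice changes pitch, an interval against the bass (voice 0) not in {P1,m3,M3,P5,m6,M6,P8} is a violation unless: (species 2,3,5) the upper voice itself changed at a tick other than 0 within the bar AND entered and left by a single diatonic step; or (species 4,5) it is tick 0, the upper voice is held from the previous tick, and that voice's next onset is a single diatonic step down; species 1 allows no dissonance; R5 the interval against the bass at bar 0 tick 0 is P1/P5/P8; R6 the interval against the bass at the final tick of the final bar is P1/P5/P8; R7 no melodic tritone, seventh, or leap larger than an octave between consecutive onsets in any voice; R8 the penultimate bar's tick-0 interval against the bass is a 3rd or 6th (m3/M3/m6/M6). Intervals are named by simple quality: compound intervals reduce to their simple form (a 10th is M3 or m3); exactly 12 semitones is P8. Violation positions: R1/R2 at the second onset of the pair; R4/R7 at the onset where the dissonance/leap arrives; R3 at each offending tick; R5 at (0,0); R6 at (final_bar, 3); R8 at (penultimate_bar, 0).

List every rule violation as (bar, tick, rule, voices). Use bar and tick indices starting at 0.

(6, 0, R2, (0, 1))

bar 0: v0=C3 v1=C4 downbeat P8
bar 1: v0=D3 v1=B3 downbeat M6
bar 2: v0=C3 v1=A3 downbeat M6
bar 3: v0=D3 v1=B3 downbeat M6
bar 4: v0=E3 v1=C4 downbeat m6
bar 5: v0=F3 v1=C4 downbeat P5
bar 6: v0=G3 v1=G4 downbeat P8
bar 7: v0=A3 v1=C4 downbeat m3
bar 8: v0=B3 v1=G4 downbeat m6
bar 9: v0=D3 v1=B3 downbeat M6
bar 10: v0=C3 v1=C4 downbeat P8
  -> R2 @ bar 6 tick 0 v(0, 1): F3/C4 P5 -> G3/G4 P8 similar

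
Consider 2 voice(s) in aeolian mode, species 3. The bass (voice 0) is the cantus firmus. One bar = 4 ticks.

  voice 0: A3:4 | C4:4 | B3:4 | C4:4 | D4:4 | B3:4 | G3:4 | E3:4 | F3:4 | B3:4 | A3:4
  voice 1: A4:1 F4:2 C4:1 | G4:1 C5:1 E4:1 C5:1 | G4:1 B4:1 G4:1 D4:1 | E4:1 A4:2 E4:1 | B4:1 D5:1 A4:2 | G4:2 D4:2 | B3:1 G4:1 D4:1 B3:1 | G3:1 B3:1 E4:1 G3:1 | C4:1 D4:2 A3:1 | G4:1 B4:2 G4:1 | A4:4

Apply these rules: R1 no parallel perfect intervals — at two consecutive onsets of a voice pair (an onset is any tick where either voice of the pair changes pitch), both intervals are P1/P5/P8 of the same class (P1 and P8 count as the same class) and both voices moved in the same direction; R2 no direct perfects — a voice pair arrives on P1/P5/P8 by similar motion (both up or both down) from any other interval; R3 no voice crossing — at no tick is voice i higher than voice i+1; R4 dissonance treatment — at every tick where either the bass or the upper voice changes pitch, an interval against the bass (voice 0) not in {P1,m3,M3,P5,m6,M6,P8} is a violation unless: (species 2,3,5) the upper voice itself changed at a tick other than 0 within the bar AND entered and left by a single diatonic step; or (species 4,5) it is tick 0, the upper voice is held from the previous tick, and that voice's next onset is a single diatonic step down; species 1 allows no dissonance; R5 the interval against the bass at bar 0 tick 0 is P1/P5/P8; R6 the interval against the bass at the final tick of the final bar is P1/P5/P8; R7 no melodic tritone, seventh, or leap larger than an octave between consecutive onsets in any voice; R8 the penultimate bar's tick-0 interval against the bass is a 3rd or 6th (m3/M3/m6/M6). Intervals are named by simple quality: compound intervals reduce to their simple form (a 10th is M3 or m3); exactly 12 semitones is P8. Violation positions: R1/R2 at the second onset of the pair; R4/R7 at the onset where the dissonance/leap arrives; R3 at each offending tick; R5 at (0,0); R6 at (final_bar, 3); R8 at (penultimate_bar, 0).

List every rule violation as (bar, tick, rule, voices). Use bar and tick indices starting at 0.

(1, 0, R2, (0, 1))
(8, 0, R2, (0, 1))
(9, 0, R7, (0,))
(9, 0, R7, (1,))

bar 0: v0=A3 v1=A4 downbeat P8
bar 1: v0=C4 v1=G4 downbeat P5
bar 2: v0=B3 v1=G4 downbeat m6
bar 3: v0=C4 v1=E4 downbeat M3
bar 4: v0=D4 v1=B4 downbeat M6
bar 5: v0=B3 v1=G4 downbeat m6
bar 6: v0=G3 v1=B3 downbeat M3
bar 7: v0=E3 v1=G3 downbeat m3
bar 8: v0=F3 v1=C4 downbeat P5
bar 9: v0=B3 v1=G4 downbeat m6
bar 10: v0=A3 v1=A4 downbeat P8
  -> R2 @ bar 1 tick 0 v(0, 1): A3/C4 m3 -> C4/G4 P5 similar
  -> R2 @ bar 8 tick 0 v(0, 1): E3/G3 m3 -> F3/C4 P5 similar
  -> R7 @ bar 9 tick 0 v(0,): F3->B3 leap 6st
  -> R7 @ bar 9 tick 0 v(1,): A3->G4 leap 10st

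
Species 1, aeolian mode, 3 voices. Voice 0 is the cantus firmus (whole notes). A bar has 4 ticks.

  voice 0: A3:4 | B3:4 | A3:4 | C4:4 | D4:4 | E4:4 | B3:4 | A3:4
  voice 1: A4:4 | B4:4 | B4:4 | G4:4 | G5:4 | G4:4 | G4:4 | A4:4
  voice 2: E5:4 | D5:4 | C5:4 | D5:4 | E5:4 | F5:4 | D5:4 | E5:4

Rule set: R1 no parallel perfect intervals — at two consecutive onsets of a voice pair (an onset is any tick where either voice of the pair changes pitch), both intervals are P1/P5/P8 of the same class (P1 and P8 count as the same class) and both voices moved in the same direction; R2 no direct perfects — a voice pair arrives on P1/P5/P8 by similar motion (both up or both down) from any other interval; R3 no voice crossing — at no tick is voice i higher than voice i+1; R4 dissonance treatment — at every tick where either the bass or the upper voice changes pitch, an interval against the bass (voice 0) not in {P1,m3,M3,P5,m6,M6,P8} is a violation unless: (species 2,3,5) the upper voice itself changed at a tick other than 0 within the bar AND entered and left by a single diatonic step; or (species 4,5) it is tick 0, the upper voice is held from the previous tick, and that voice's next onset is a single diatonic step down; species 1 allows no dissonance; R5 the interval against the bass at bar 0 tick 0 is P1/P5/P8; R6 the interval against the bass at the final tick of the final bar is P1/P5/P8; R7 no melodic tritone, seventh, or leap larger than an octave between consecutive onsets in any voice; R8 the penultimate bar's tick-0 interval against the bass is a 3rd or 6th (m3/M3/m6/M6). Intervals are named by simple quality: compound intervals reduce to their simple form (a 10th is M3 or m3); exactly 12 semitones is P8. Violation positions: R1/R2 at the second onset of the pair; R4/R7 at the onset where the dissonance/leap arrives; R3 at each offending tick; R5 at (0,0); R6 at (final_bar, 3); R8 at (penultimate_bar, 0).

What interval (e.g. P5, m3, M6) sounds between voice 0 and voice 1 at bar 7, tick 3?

voice 0=A3 voice 1=A4 -> P8

P8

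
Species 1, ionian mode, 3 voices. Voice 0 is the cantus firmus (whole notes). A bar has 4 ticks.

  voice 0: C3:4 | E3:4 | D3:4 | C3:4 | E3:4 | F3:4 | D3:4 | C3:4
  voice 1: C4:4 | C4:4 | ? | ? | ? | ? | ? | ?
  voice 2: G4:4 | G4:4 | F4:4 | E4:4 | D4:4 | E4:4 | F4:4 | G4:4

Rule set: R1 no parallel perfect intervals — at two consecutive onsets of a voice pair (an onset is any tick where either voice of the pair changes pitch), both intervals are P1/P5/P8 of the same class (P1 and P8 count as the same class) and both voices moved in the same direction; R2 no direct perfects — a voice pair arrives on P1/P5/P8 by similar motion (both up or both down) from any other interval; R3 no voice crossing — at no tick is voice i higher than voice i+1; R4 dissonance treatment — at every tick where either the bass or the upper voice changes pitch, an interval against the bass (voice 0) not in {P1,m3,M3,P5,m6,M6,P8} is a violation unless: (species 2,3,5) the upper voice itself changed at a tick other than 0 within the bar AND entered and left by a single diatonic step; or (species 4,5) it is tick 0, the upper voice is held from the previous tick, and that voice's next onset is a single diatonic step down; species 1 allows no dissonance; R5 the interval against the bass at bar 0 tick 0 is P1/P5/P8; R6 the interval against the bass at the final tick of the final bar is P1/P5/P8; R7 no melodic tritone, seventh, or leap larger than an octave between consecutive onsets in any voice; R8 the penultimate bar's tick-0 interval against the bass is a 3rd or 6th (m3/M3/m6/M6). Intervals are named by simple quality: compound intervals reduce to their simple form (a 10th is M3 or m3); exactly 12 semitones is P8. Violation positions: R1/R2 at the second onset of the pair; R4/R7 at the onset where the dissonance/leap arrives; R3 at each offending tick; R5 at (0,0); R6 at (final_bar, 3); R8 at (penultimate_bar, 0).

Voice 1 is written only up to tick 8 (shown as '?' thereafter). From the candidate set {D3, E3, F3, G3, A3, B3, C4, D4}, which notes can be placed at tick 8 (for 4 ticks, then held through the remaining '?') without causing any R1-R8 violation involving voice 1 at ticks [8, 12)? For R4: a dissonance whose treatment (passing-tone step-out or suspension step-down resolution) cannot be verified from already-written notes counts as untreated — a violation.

{B3, D4}

D3: violates R2,R7
E3: violates R4
F3: violates R2
G3: violates R4
A3: violates R2
B3: legal
C4: violates R4
D4: legal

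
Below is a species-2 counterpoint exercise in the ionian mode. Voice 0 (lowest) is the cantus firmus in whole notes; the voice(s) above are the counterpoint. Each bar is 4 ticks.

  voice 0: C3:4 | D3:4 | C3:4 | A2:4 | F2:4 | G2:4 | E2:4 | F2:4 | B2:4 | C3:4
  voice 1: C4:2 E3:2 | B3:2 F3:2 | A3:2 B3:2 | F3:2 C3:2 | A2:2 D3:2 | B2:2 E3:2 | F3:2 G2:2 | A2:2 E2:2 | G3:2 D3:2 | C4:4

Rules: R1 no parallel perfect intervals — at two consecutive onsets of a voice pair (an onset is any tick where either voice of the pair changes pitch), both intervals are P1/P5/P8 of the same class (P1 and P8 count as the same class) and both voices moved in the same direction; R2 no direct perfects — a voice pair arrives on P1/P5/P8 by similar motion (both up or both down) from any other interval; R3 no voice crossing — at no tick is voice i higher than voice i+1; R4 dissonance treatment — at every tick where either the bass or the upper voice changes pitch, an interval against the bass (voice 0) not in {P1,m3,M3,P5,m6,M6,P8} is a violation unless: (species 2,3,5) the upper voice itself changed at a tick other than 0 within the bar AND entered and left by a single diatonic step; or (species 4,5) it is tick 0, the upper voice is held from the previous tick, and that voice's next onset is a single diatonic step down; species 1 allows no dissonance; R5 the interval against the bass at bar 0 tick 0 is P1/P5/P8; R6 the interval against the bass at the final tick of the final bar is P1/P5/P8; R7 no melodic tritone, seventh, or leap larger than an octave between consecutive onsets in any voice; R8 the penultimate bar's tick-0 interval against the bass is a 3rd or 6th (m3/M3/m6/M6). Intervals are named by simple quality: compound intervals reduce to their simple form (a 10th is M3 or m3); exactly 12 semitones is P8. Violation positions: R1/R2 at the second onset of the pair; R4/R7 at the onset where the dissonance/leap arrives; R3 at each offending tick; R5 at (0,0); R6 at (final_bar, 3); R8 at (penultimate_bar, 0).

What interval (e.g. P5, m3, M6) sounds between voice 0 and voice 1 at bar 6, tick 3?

m3

voice 0=E2 voice 1=G2 -> m3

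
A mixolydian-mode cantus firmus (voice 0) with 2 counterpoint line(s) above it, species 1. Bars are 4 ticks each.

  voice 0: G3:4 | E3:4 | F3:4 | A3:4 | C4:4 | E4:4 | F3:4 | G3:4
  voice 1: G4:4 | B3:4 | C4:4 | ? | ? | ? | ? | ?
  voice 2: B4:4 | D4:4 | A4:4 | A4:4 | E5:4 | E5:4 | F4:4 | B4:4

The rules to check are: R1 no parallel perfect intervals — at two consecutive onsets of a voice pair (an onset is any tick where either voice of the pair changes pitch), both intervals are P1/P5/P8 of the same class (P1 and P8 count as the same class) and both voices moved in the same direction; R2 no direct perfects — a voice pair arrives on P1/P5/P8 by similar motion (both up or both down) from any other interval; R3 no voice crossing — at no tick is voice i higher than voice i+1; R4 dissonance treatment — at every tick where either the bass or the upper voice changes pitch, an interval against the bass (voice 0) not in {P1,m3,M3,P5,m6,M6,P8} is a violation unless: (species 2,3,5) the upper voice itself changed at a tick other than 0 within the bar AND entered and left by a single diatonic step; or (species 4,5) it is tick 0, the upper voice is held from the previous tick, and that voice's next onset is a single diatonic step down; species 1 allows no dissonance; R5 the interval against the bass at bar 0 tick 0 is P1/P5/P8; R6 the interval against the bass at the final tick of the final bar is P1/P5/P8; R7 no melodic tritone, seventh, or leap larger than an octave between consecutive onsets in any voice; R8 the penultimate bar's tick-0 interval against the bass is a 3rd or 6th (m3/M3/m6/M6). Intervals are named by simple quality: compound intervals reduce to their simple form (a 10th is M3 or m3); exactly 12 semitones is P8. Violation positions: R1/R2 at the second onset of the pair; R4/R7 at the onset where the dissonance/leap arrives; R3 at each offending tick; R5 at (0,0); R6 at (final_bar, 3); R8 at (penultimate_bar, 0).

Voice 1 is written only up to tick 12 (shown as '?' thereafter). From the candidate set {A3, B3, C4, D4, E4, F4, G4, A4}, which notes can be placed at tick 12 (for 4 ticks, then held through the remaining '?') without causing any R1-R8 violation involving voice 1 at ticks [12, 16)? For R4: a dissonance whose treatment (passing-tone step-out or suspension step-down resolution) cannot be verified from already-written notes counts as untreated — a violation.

A3: legal
B3: violates R4
C4: legal
D4: violates R4
E4: violates R1
F4: legal
G4: violates R4
A4: violates R2

{A3, C4, F4}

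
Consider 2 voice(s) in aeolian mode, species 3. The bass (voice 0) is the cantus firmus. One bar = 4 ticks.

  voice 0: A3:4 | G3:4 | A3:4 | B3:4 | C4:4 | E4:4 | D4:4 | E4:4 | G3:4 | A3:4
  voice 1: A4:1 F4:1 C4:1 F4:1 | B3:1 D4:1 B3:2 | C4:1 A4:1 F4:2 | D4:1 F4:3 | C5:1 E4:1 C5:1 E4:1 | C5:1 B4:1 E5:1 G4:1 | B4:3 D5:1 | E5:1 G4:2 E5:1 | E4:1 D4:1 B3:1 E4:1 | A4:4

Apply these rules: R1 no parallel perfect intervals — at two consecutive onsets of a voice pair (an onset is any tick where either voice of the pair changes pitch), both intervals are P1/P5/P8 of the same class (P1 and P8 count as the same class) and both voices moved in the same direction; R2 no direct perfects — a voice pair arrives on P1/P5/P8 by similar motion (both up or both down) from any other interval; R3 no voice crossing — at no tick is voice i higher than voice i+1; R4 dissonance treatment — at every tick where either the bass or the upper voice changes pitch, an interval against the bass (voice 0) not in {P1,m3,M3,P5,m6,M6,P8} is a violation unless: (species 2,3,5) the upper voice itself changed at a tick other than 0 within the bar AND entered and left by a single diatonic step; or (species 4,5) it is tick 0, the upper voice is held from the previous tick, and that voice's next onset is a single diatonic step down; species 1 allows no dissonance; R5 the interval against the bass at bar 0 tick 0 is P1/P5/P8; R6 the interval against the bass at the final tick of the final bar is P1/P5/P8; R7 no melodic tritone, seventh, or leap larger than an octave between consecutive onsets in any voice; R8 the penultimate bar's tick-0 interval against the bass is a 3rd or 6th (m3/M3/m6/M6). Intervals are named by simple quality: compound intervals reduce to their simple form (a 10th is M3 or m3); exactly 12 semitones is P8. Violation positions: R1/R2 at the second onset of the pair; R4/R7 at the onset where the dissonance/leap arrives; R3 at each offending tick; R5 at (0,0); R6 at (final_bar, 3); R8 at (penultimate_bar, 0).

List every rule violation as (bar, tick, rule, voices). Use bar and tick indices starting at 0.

bar 0: v0=A3 v1=A4 downbeat P8
bar 1: v0=G3 v1=B3 downbeat M3
bar 2: v0=A3 v1=C4 downbeat m3
bar 3: v0=B3 v1=D4 downbeat m3
bar 4: v0=C4 v1=C5 downbeat P8
bar 5: v0=E4 v1=C5 downbeat m6
bar 6: v0=D4 v1=B4 downbeat M6
bar 7: v0=E4 v1=E5 downbeat P8
bar 8: v0=G3 v1=E4 downbeat M6
bar 9: v0=A3 v1=A4 downbeat P8
  -> R7 @ bar 1 tick 0 v(1,): F4->B3 leap 6st
  -> R4 @ bar 3 tick 1 v(0, 1): B3/F4 TT untreated
  -> R2 @ bar 4 tick 0 v(0, 1): B3/F4 TT -> C4/C5 P8 similar
  -> R1 @ bar 7 tick 0 v(0, 1): D4/D5 P8 -> E4/E5 P8 similar
  -> R2 @ bar 9 tick 0 v(0, 1): G3/E4 M6 -> A3/A4 P8 similar

(1, 0, R7, (1,))
(3, 1, R4, (0, 1))
(4, 0, R2, (0, 1))
(7, 0, R1, (0, 1))
(9, 0, R2, (0, 1))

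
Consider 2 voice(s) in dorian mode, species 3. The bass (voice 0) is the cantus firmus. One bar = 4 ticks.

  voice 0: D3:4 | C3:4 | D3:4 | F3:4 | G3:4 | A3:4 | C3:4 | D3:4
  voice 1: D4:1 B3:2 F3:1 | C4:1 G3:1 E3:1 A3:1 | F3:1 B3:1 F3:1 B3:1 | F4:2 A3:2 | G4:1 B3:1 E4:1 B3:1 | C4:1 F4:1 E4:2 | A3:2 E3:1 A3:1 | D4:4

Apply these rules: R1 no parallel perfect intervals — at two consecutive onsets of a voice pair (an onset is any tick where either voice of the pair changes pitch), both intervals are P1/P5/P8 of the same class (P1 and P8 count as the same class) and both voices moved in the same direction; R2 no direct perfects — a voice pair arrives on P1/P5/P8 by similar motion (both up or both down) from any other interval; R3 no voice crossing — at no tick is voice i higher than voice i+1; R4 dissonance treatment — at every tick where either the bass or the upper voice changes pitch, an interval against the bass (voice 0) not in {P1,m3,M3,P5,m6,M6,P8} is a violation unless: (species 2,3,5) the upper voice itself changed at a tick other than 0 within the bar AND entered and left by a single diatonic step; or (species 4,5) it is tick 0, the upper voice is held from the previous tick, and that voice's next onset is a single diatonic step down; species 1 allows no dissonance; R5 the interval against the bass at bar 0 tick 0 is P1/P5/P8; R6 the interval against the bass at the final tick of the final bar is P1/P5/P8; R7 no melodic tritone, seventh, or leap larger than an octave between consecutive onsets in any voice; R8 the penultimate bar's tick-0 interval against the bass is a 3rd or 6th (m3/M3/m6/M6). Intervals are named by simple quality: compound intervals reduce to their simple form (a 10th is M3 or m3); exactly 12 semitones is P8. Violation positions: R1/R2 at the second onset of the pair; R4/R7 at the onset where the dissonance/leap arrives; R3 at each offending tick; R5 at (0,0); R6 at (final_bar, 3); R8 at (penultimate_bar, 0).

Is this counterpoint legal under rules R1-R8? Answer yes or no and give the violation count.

bar 0: v0=D3 v1=D4 (P8)
bar 1: v0=C3 v1=C4 (P8)
bar 2: v0=D3 v1=F3 (m3)
bar 3: v0=F3 v1=F4 (P8)
bar 4: v0=G3 v1=G4 (P8)
bar 5: v0=A3 v1=C4 (m3)
bar 6: v0=C3 v1=A3 (M6)
bar 7: v0=D3 v1=D4 (P8)
  R7 @ bar0.3: B3->F3 leap 6st
  R7 @ bar2.1: F3->B3 leap 6st
  R7 @ bar2.2: B3->F3 leap 6st
  R7 @ bar2.3: F3->B3 leap 6st
  R2 @ bar3.0: D3/B3 M6 -> F3/F4 P8 similar
  R7 @ bar3.0: B3->F4 leap 6st
  R2 @ bar4.0: F3/A3 M3 -> G3/G4 P8 similar
  R7 @ bar4.0: A3->G4 leap 10st
  R2 @ bar7.0: C3/A3 M6 -> D3/D4 P8 similar

No (9 violations)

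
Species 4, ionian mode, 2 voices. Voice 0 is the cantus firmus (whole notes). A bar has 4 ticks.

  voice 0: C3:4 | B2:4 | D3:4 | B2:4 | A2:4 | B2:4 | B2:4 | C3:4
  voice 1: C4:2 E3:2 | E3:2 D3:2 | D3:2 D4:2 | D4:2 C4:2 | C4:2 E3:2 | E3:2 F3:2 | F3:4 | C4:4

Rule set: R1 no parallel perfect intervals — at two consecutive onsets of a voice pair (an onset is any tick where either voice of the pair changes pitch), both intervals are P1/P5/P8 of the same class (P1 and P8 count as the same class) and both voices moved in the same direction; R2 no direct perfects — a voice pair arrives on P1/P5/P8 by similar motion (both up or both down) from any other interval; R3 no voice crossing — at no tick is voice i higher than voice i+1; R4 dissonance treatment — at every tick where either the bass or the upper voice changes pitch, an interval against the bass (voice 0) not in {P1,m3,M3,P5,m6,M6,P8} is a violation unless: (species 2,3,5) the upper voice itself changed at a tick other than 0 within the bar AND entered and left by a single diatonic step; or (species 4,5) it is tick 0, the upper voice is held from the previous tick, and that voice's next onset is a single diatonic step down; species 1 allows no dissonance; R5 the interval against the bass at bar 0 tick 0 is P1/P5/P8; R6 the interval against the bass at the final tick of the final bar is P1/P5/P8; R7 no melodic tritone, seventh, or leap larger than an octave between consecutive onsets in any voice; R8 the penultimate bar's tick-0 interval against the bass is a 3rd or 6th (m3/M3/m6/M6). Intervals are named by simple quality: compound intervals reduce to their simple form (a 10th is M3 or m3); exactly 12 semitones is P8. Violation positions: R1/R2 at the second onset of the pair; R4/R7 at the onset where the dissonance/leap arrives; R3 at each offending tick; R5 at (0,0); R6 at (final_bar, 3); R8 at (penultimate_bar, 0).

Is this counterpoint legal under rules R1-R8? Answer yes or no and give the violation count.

No (5 violations)

bar 0: v0=C3 v1=C4 (P8)
bar 1: v0=B2 v1=E3 (P4)
bar 2: v0=D3 v1=D3 (P1)
bar 3: v0=B2 v1=D4 (m3)
bar 4: v0=A2 v1=C4 (m3)
bar 5: v0=B2 v1=E3 (P4)
bar 6: v0=B2 v1=F3 (TT)
bar 7: v0=C3 v1=C4 (P8)
  R4 @ bar3.2: B2/C4 m2 untreated
  R4 @ bar5.0: B2/E3 P4 untreated
  R4 @ bar5.2: B2/F3 TT untreated
  R8 @ bar6.0: penult TT not 3rd/6th
  R2 @ bar7.0: B2/F3 TT -> C3/C4 P8 similar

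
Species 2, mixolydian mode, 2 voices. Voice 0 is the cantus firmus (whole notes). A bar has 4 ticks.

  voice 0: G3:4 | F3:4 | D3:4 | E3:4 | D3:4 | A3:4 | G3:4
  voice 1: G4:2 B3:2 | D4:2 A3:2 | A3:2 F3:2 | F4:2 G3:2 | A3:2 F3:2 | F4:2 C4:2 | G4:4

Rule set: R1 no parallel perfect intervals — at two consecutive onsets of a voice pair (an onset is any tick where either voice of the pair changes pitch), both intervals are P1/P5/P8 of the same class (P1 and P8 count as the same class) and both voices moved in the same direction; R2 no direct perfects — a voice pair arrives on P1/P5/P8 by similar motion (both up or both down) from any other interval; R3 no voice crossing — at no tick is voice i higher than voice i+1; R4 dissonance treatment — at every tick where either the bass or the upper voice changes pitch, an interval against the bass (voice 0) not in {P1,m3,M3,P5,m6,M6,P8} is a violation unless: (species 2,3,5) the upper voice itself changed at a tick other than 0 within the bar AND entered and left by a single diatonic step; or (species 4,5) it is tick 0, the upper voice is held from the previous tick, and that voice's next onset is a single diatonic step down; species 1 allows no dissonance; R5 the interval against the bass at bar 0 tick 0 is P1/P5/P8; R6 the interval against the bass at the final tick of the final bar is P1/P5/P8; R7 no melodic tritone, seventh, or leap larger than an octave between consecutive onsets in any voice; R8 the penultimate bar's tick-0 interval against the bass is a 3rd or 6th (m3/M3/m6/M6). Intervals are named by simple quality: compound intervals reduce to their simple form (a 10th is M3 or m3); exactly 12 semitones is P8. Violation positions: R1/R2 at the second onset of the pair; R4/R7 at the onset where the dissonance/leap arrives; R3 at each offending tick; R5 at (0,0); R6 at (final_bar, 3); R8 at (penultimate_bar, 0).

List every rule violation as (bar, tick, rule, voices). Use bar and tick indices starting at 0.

(3, 0, R4, (0, 1))
(3, 2, R7, (1,))

bar 0: v0=G3 v1=G4 downbeat P8
bar 1: v0=F3 v1=D4 downbeat M6
bar 2: v0=D3 v1=A3 downbeat P5
bar 3: v0=E3 v1=F4 downbeat m2
bar 4: v0=D3 v1=A3 downbeat P5
bar 5: v0=A3 v1=F4 downbeat m6
bar 6: v0=G3 v1=G4 downbeat P8
  -> R4 @ bar 3 tick 0 v(0, 1): E3/F4 m2 untreated
  -> R7 @ bar 3 tick 2 v(1,): F4->G3 leap 10st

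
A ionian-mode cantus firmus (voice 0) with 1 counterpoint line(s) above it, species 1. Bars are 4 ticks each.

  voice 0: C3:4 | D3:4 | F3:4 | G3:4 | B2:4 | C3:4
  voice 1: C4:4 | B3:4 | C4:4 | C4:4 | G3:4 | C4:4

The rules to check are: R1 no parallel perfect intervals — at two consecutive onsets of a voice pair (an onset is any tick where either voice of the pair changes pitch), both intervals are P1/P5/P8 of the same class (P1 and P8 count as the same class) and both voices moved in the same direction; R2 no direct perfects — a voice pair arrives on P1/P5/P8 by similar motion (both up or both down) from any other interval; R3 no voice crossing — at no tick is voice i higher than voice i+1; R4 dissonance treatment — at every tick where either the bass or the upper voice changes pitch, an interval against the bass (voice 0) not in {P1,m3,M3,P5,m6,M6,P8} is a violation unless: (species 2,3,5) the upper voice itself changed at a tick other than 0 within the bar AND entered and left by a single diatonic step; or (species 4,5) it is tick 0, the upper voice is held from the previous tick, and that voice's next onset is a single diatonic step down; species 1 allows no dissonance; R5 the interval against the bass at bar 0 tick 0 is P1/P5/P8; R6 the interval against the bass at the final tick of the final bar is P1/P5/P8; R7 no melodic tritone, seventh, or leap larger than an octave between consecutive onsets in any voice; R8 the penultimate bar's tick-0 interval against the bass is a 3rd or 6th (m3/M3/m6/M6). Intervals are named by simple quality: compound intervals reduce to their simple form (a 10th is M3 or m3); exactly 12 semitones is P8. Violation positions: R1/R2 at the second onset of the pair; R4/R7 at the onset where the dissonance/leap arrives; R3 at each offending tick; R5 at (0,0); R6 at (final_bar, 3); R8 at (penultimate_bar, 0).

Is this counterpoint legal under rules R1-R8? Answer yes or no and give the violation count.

bar 0: v0=C3 v1=C4 (P8)
bar 1: v0=D3 v1=B3 (M6)
bar 2: v0=F3 v1=C4 (P5)
bar 3: v0=G3 v1=C4 (P4)
bar 4: v0=B2 v1=G3 (m6)
bar 5: v0=C3 v1=C4 (P8)
  R2 @ bar2.0: D3/B3 M6 -> F3/C4 P5 similar
  R4 @ bar3.0: G3/C4 P4 untreated
  R2 @ bar5.0: B2/G3 m6 -> C3/C4 P8 similar

No (3 violations)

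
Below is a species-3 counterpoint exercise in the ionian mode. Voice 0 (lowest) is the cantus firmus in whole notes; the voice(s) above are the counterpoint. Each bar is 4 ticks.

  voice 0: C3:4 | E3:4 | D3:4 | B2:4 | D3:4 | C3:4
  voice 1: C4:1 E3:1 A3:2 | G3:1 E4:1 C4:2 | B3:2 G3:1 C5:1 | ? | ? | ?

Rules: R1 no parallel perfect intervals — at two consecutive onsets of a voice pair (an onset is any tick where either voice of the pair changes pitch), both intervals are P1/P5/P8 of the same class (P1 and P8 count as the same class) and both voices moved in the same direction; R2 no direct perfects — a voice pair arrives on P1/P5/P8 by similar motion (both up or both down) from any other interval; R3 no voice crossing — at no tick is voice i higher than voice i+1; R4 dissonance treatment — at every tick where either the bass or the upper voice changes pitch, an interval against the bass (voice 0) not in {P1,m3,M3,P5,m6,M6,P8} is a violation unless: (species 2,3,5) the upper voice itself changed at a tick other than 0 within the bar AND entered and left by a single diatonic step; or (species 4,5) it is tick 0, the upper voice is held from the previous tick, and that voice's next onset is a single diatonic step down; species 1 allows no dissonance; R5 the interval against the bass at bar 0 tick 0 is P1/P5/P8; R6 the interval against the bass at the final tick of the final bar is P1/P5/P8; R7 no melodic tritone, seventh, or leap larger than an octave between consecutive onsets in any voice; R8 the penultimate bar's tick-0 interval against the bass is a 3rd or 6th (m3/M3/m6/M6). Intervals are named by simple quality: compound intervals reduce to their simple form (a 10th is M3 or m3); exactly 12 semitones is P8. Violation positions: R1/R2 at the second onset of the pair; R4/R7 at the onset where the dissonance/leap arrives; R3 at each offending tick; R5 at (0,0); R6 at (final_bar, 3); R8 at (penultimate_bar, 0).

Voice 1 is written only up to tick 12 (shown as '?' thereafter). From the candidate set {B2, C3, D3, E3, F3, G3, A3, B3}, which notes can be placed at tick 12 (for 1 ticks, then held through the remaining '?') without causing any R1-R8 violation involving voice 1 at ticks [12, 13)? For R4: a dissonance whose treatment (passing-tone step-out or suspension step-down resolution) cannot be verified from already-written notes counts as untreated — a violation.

B2: violates R2,R7
C3: violates R4,R7
D3: violates R7
E3: violates R4,R7
F3: violates R4,R7
G3: violates R7
A3: violates R4,R7
B3: violates R2,R7

{}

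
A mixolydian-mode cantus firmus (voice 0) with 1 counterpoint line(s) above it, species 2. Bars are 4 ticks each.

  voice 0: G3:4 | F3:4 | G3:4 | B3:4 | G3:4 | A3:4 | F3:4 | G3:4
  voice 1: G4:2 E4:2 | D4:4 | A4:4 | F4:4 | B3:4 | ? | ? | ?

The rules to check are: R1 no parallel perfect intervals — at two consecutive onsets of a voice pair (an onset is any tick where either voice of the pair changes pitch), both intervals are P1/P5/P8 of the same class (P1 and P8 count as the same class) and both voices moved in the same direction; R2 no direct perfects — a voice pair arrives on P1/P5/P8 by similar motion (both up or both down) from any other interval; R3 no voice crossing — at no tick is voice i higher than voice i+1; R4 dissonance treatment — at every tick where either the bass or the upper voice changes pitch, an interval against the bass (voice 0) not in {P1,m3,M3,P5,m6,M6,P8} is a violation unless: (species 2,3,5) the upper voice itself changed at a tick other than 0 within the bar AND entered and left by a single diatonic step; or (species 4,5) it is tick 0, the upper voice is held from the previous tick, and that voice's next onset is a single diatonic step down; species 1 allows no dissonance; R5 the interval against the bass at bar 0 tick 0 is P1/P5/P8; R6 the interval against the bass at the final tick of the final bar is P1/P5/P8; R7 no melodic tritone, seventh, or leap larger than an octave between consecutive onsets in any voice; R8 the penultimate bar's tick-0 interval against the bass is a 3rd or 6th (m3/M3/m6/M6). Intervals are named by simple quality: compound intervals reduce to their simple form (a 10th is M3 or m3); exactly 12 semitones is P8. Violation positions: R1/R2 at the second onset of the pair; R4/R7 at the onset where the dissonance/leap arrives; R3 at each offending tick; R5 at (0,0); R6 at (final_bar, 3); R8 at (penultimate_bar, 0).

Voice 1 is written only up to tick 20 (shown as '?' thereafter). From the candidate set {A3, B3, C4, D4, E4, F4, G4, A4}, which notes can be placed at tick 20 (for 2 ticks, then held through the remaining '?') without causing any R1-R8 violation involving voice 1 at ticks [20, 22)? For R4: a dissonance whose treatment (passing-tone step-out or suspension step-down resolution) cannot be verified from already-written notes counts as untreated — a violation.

A3: legal
B3: violates R4
C4: legal
D4: violates R4
E4: violates R2
F4: violates R7
G4: violates R4
A4: violates R2,R7

{A3, C4}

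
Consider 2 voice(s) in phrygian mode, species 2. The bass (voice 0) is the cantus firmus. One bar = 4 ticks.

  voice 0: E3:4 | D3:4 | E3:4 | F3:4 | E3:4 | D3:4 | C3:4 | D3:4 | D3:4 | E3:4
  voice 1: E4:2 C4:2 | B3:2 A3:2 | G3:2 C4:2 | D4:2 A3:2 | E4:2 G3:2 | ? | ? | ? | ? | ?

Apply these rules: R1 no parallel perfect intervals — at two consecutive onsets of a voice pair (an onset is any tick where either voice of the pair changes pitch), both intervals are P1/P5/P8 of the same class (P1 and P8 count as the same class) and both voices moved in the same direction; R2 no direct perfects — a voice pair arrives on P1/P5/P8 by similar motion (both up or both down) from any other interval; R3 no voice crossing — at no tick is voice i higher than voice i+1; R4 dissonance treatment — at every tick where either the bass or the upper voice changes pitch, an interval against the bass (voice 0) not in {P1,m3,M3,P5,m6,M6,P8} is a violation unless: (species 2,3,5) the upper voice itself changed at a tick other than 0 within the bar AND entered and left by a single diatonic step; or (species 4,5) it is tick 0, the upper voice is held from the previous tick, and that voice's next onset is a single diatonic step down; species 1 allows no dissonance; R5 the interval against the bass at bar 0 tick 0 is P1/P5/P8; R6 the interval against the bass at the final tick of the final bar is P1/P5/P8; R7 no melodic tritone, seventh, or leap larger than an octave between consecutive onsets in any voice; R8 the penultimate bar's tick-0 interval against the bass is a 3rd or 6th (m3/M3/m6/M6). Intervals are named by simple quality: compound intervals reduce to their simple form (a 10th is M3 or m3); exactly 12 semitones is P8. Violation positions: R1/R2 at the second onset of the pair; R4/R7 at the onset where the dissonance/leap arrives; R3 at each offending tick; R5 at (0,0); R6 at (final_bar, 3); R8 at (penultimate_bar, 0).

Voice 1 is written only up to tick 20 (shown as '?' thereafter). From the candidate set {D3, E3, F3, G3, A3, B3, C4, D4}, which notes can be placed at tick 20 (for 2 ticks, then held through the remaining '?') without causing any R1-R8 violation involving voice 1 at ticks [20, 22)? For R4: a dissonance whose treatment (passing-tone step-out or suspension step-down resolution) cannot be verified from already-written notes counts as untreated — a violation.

{A3, B3, D4, F3}

D3: violates R2
E3: violates R4
F3: legal
G3: violates R4
A3: legal
B3: legal
C4: violates R4
D4: legal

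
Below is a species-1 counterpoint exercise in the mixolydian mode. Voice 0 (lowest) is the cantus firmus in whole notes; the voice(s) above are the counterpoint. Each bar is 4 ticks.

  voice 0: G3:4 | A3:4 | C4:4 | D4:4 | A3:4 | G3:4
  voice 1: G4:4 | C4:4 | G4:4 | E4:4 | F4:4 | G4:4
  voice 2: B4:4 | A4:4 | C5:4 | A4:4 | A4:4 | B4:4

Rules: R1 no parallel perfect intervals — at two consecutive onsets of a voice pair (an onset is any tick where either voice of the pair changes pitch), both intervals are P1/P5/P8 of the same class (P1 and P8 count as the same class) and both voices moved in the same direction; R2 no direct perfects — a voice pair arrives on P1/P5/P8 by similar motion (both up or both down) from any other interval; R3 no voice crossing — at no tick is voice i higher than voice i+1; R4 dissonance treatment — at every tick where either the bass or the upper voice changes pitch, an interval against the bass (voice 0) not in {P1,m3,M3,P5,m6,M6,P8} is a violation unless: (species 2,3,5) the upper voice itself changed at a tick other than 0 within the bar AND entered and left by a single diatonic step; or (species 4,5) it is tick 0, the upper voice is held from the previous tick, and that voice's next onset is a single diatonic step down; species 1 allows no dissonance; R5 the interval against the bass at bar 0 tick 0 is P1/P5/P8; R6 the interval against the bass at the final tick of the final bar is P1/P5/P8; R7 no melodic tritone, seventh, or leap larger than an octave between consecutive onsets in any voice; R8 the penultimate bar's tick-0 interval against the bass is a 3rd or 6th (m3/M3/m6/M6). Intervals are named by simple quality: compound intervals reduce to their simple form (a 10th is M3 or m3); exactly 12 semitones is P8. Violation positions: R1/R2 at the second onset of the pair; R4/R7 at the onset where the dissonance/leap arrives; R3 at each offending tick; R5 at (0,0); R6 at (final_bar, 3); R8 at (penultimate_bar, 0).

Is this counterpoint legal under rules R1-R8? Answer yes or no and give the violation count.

No (6 violations)

bar 0: v0=G3 v1=G4 v2=B4 (M3)
bar 1: v0=A3 v1=C4 v2=A4 (P8)
bar 2: v0=C4 v1=G4 v2=C5 (P8)
bar 3: v0=D4 v1=E4 v2=A4 (P5)
bar 4: v0=A3 v1=F4 v2=A4 (P8)
bar 5: v0=G3 v1=G4 v2=B4 (M3)
  R5 @ bar0.0: opens on M3
  R1 @ bar2.0: A3/A4 P8 -> C4/C5 P8 similar
  R2 @ bar2.0: A3/C4 m3 -> C4/G4 P5 similar
  R4 @ bar3.0: D4/E4 M2 untreated
  R8 @ bar4.0: penult P8 not 3rd/6th
  R6 @ bar5.3: closes on M3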